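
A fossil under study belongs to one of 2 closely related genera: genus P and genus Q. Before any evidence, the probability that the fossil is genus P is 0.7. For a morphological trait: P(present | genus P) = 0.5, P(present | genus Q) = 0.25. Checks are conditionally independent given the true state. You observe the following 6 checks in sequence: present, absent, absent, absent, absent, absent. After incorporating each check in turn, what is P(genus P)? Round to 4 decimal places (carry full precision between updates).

0.3806

Apply Bayes' rule sequentially, carrying P(genus P) forward.
After 'present': P(genus P) = 0.5·0.7000 / (0.5·0.7000 + 0.25·0.3000) ≈ 0.8235
After 'absent': P(genus P) = 0.5·0.8235 / (0.5·0.8235 + 0.75·0.1765) ≈ 0.7568
After 'absent': P(genus P) = 0.5·0.7568 / (0.5·0.7568 + 0.75·0.2432) ≈ 0.6747
After 'absent': P(genus P) = 0.5·0.6747 / (0.5·0.6747 + 0.75·0.3253) ≈ 0.5803
After 'absent': P(genus P) = 0.5·0.5803 / (0.5·0.5803 + 0.75·0.4197) ≈ 0.4797
After 'absent': P(genus P) = 0.5·0.4797 / (0.5·0.4797 + 0.75·0.5203) ≈ 0.3806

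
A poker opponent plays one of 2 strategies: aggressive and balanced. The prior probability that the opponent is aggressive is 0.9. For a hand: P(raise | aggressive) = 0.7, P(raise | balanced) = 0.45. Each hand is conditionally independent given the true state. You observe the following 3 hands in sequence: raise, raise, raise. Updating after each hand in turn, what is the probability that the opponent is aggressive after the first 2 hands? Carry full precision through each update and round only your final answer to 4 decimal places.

0.9561

After 'raise': P(aggressive) = 0.7·0.9000 / (0.7·0.9000 + 0.45·0.1000) ≈ 0.9333
After 'raise': P(aggressive) = 0.7·0.9333 / (0.7·0.9333 + 0.45·0.0667) ≈ 0.9561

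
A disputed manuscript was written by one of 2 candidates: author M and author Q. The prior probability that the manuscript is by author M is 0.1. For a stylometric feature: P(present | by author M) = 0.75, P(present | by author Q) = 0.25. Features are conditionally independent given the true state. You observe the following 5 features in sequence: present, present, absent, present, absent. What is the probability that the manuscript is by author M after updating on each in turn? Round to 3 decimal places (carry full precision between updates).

After 'present': P(author M) = 0.75·0.1000 / (0.75·0.1000 + 0.25·0.9000) ≈ 0.2500
After 'present': P(author M) = 0.75·0.2500 / (0.75·0.2500 + 0.25·0.7500) ≈ 0.5000
After 'absent': P(author M) = 0.25·0.5000 / (0.25·0.5000 + 0.75·0.5000) ≈ 0.2500
After 'present': P(author M) = 0.75·0.2500 / (0.75·0.2500 + 0.25·0.7500) ≈ 0.5000
After 'absent': P(author M) = 0.25·0.5000 / (0.25·0.5000 + 0.75·0.5000) ≈ 0.2500

0.250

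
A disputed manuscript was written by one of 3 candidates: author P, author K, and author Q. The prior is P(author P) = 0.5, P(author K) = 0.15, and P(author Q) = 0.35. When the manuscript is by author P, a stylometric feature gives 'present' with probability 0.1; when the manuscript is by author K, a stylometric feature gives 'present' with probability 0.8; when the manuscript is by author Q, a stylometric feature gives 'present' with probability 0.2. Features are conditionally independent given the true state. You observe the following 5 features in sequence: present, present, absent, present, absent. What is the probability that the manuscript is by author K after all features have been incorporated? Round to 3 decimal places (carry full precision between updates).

After 'present': normaliser = 0.1·0.5000 + 0.8·0.1500 + 0.2·0.3500; P(author P) ≈ 0.2083, P(author K) ≈ 0.5000, P(author Q) ≈ 0.2917
After 'present': normaliser = 0.1·0.2083 + 0.8·0.5000 + 0.2·0.2917; P(author P) ≈ 0.0435, P(author K) ≈ 0.8348, P(author Q) ≈ 0.1217
After 'absent': normaliser = 0.9·0.0435 + 0.2·0.8348 + 0.8·0.1217; P(author P) ≈ 0.1289, P(author K) ≈ 0.5501, P(author Q) ≈ 0.3209
After 'present': normaliser = 0.1·0.1289 + 0.8·0.5501 + 0.2·0.3209; P(author P) ≈ 0.0249, P(author K) ≈ 0.8510, P(author Q) ≈ 0.1241
After 'absent': normaliser = 0.9·0.0249 + 0.2·0.8510 + 0.8·0.1241; P(author P) ≈ 0.0769, P(author K) ≈ 0.5830, P(author Q) ≈ 0.3401

0.583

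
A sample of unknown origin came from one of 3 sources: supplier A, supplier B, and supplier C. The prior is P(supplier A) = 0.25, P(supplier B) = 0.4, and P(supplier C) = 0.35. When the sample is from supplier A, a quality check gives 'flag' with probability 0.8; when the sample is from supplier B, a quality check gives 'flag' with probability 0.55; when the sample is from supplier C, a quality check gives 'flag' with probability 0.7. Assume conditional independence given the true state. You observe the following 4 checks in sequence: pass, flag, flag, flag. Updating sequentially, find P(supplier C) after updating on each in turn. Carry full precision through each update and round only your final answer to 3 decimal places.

0.393

Each posterior becomes the prior for the next update.
After 'pass': normaliser = 0.2·0.2500 + 0.45·0.4000 + 0.3·0.3500; P(supplier A) ≈ 0.1493, P(supplier B) ≈ 0.5373, P(supplier C) ≈ 0.3134
After 'flag': normaliser = 0.8·0.1493 + 0.55·0.5373 + 0.7·0.3134; P(supplier A) ≈ 0.1882, P(supplier B) ≈ 0.4659, P(supplier C) ≈ 0.3459
After 'flag': normaliser = 0.8·0.1882 + 0.55·0.4659 + 0.7·0.3459; P(supplier A) ≈ 0.2321, P(supplier B) ≈ 0.3949, P(supplier C) ≈ 0.3731
After 'flag': normaliser = 0.8·0.2321 + 0.55·0.3949 + 0.7·0.3731; P(supplier A) ≈ 0.2796, P(supplier B) ≈ 0.3271, P(supplier C) ≈ 0.3933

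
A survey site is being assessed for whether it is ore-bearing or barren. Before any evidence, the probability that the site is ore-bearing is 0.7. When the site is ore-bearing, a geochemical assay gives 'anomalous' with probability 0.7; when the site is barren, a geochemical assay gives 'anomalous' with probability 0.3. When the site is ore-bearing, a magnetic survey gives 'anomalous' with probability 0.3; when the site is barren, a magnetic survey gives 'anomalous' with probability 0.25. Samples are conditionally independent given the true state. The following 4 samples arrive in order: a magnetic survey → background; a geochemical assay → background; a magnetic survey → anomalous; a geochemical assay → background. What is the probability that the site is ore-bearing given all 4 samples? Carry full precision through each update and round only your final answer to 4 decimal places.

Each posterior becomes the prior for the next update.
After a magnetic survey='background': P(ore) = 0.7·0.7000 / (0.7·0.7000 + 0.75·0.3000) ≈ 0.6853
After a geochemical assay='background': P(ore) = 0.3·0.6853 / (0.3·0.6853 + 0.7·0.3147) ≈ 0.4828
After a magnetic survey='anomalous': P(ore) = 0.3·0.4828 / (0.3·0.4828 + 0.25·0.5172) ≈ 0.5283
After a geochemical assay='background': P(ore) = 0.3·0.5283 / (0.3·0.5283 + 0.7·0.4717) ≈ 0.3243

0.3243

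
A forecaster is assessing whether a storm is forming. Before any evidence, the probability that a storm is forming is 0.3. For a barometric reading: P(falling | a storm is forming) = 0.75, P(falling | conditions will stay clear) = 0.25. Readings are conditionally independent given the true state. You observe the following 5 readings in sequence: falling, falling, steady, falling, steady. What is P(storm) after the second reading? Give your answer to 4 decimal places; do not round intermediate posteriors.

After 'falling': P(storm) = 0.75·0.3000 / (0.75·0.3000 + 0.25·0.7000) ≈ 0.5625
After 'falling': P(storm) = 0.75·0.5625 / (0.75·0.5625 + 0.25·0.4375) ≈ 0.7941

0.7941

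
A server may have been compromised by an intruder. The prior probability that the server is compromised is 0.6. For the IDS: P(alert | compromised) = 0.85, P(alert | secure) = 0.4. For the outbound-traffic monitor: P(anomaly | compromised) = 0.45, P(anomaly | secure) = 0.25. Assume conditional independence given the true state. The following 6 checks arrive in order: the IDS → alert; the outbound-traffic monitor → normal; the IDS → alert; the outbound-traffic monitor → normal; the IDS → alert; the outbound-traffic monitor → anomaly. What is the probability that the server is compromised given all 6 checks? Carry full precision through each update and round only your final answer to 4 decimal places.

0.9330

After the IDS='alert': P(compromised) = 0.85·0.6000 / (0.85·0.6000 + 0.4·0.4000) ≈ 0.7612
After the outbound-traffic monitor='normal': P(compromised) = 0.55·0.7612 / (0.55·0.7612 + 0.75·0.2388) ≈ 0.7004
After the IDS='alert': P(compromised) = 0.85·0.7004 / (0.85·0.7004 + 0.4·0.2996) ≈ 0.8324
After the outbound-traffic monitor='normal': P(compromised) = 0.55·0.8324 / (0.55·0.8324 + 0.75·0.1676) ≈ 0.7846
After the IDS='alert': P(compromised) = 0.85·0.7846 / (0.85·0.7846 + 0.4·0.2154) ≈ 0.8856
After the outbound-traffic monitor='anomaly': P(compromised) = 0.45·0.8856 / (0.45·0.8856 + 0.25·0.1144) ≈ 0.9330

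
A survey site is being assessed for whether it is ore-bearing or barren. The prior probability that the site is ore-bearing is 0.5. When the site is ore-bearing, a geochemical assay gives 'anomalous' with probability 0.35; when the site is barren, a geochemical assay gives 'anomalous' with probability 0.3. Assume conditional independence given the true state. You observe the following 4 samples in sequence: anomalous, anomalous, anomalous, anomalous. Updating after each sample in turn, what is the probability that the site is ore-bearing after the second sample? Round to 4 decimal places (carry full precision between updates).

0.5765

Each posterior becomes the prior for the next update.
After 'anomalous': P(ore) = 0.35·0.5000 / (0.35·0.5000 + 0.3·0.5000) ≈ 0.5385
After 'anomalous': P(ore) = 0.35·0.5385 / (0.35·0.5385 + 0.3·0.4615) ≈ 0.5765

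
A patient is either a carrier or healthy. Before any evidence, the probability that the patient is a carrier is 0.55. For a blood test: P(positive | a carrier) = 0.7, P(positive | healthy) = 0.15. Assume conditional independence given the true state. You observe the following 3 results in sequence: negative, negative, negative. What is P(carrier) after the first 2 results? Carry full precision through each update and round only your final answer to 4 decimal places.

After 'negative': P(carrier) = 0.3·0.5500 / (0.3·0.5500 + 0.85·0.4500) ≈ 0.3014
After 'negative': P(carrier) = 0.3·0.3014 / (0.3·0.3014 + 0.85·0.6986) ≈ 0.1321

0.1321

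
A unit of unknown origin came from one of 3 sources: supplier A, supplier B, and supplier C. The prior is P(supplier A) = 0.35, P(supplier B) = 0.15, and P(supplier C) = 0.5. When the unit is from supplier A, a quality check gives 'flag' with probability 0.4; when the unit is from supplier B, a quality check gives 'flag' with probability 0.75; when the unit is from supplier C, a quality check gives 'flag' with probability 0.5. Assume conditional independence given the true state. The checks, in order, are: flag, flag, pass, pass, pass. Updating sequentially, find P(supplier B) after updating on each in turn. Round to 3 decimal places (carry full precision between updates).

After 'flag': normaliser = 0.4·0.3500 + 0.75·0.1500 + 0.5·0.5000; P(supplier A) ≈ 0.2786, P(supplier B) ≈ 0.2239, P(supplier C) ≈ 0.4975
After 'flag': normaliser = 0.4·0.2786 + 0.75·0.2239 + 0.5·0.4975; P(supplier A) ≈ 0.2110, P(supplier B) ≈ 0.3179, P(supplier C) ≈ 0.4710
After 'pass': normaliser = 0.6·0.2110 + 0.25·0.3179 + 0.5·0.4710; P(supplier A) ≈ 0.2867, P(supplier B) ≈ 0.1800, P(supplier C) ≈ 0.5333
After 'pass': normaliser = 0.6·0.2867 + 0.25·0.1800 + 0.5·0.5333; P(supplier A) ≈ 0.3557, P(supplier B) ≈ 0.0930, P(supplier C) ≈ 0.5513
After 'pass': normaliser = 0.6·0.3557 + 0.25·0.0930 + 0.5·0.5513; P(supplier A) ≈ 0.4165, P(supplier B) ≈ 0.0454, P(supplier C) ≈ 0.5381

0.045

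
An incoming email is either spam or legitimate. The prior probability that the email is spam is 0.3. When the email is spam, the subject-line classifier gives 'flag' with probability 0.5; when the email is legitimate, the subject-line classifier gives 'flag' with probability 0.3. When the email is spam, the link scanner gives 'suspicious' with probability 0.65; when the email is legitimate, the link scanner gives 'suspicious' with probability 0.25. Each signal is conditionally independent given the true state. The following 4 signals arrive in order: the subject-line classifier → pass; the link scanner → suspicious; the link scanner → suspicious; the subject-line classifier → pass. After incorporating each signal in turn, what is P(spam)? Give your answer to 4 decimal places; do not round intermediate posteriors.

Each posterior becomes the prior for the next update.
After the subject-line classifier='pass': P(spam) = 0.5·0.3000 / (0.5·0.3000 + 0.7·0.7000) ≈ 0.2344
After the link scanner='suspicious': P(spam) = 0.65·0.2344 / (0.65·0.2344 + 0.25·0.7656) ≈ 0.4432
After the link scanner='suspicious': P(spam) = 0.65·0.4432 / (0.65·0.4432 + 0.25·0.5568) ≈ 0.6742
After the subject-line classifier='pass': P(spam) = 0.5·0.6742 / (0.5·0.6742 + 0.7·0.3258) ≈ 0.5965

0.5965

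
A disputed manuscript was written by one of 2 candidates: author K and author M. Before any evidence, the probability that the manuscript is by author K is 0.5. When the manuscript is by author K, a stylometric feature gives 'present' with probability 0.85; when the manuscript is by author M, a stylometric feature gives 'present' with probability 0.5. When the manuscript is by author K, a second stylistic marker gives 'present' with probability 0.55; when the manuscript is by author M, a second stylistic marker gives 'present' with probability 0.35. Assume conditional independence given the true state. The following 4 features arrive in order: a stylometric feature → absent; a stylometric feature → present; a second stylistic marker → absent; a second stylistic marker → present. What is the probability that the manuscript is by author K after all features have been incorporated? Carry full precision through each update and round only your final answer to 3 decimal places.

0.357

After a stylometric feature='absent': P(author K) = 0.15·0.5000 / (0.15·0.5000 + 0.5·0.5000) ≈ 0.2308
After a stylometric feature='present': P(author K) = 0.85·0.2308 / (0.85·0.2308 + 0.5·0.7692) ≈ 0.3377
After a second stylistic marker='absent': P(author K) = 0.45·0.3377 / (0.45·0.3377 + 0.65·0.6623) ≈ 0.2609
After a second stylistic marker='present': P(author K) = 0.55·0.2609 / (0.55·0.2609 + 0.35·0.7391) ≈ 0.3568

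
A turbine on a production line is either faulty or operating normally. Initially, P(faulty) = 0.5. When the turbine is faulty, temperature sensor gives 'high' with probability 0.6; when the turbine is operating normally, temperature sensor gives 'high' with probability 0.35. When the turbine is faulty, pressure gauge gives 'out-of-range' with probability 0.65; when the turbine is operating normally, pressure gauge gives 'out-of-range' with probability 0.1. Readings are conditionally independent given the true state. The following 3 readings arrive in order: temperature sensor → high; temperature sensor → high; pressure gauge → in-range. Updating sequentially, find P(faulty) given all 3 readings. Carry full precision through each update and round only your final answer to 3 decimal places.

0.533

After temperature sensor='high': P(faulty) = 0.6·0.5000 / (0.6·0.5000 + 0.35·0.5000) ≈ 0.6316
After temperature sensor='high': P(faulty) = 0.6·0.6316 / (0.6·0.6316 + 0.35·0.3684) ≈ 0.7461
After pressure gauge='in-range': P(faulty) = 0.35·0.7461 / (0.35·0.7461 + 0.9·0.2539) ≈ 0.5333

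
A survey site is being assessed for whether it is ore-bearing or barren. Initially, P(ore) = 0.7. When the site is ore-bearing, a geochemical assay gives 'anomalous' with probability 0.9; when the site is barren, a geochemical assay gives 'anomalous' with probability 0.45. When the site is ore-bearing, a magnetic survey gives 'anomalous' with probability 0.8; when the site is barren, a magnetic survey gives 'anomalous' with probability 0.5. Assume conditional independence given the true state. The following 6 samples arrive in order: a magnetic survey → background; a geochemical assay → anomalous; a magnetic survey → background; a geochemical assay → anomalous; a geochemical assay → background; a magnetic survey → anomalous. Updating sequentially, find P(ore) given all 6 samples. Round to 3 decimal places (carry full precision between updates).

Each posterior becomes the prior for the next update.
After a magnetic survey='background': P(ore) = 0.2·0.7000 / (0.2·0.7000 + 0.5·0.3000) ≈ 0.4828
After a geochemical assay='anomalous': P(ore) = 0.9·0.4828 / (0.9·0.4828 + 0.45·0.5172) ≈ 0.6512
After a magnetic survey='background': P(ore) = 0.2·0.6512 / (0.2·0.6512 + 0.5·0.3488) ≈ 0.4275
After a geochemical assay='anomalous': P(ore) = 0.9·0.4275 / (0.9·0.4275 + 0.45·0.5725) ≈ 0.5989
After a geochemical assay='background': P(ore) = 0.1·0.5989 / (0.1·0.5989 + 0.55·0.4011) ≈ 0.2135
After a magnetic survey='anomalous': P(ore) = 0.8·0.2135 / (0.8·0.2135 + 0.5·0.7865) ≈ 0.3029

0.303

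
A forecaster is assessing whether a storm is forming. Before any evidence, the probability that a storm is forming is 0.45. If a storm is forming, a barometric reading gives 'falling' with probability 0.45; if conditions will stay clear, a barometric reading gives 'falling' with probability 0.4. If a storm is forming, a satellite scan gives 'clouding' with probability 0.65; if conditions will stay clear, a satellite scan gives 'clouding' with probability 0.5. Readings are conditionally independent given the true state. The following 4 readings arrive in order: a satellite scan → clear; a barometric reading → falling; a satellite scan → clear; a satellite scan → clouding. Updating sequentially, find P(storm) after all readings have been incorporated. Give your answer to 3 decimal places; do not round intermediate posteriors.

Each posterior becomes the prior for the next update.
After a satellite scan='clear': P(storm) = 0.35·0.4500 / (0.35·0.4500 + 0.5·0.5500) ≈ 0.3642
After a barometric reading='falling': P(storm) = 0.45·0.3642 / (0.45·0.3642 + 0.4·0.6358) ≈ 0.3918
After a satellite scan='clear': P(storm) = 0.35·0.3918 / (0.35·0.3918 + 0.5·0.6082) ≈ 0.3108
After a satellite scan='clouding': P(storm) = 0.65·0.3108 / (0.65·0.3108 + 0.5·0.6892) ≈ 0.3696

0.370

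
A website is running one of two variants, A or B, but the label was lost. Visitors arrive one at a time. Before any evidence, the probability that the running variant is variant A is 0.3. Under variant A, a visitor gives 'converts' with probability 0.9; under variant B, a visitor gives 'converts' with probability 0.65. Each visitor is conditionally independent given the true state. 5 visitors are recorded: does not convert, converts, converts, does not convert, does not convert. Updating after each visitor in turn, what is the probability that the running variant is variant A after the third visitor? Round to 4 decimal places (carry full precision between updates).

After 'does not convert': P(A) = 0.1·0.3000 / (0.1·0.3000 + 0.35·0.7000) ≈ 0.1091
After 'converts': P(A) = 0.9·0.1091 / (0.9·0.1091 + 0.65·0.8909) ≈ 0.1450
After 'converts': P(A) = 0.9·0.1450 / (0.9·0.1450 + 0.65·0.8550) ≈ 0.1901

0.1901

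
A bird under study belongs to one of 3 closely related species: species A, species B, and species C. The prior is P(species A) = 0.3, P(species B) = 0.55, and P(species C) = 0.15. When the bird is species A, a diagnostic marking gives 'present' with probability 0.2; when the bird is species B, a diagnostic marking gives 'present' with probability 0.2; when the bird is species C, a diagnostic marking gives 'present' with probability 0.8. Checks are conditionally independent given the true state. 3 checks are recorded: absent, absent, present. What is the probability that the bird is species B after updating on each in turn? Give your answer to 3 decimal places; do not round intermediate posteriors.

0.620

After 'absent': normaliser = 0.8·0.3000 + 0.8·0.5500 + 0.2·0.1500; P(species A) ≈ 0.3380, P(species B) ≈ 0.6197, P(species C) ≈ 0.0423
After 'absent': normaliser = 0.8·0.3380 + 0.8·0.6197 + 0.2·0.0423; P(species A) ≈ 0.3491, P(species B) ≈ 0.6400, P(species C) ≈ 0.0109
After 'present': normaliser = 0.2·0.3491 + 0.2·0.6400 + 0.8·0.0109; P(species A) ≈ 0.3380, P(species B) ≈ 0.6197, P(species C) ≈ 0.0423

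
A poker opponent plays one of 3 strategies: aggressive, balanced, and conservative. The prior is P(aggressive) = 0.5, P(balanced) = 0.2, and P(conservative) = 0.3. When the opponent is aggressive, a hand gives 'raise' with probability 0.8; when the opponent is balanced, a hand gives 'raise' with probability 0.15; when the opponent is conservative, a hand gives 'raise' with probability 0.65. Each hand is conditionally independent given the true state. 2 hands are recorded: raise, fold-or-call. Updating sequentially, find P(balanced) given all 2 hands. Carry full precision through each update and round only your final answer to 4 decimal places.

After 'raise': normaliser = 0.8·0.5000 + 0.15·0.2000 + 0.65·0.3000; P(aggressive) ≈ 0.6400, P(balanced) ≈ 0.0480, P(conservative) ≈ 0.3120
After 'fold-or-call': normaliser = 0.2·0.6400 + 0.85·0.0480 + 0.35·0.3120; P(aggressive) ≈ 0.4604, P(balanced) ≈ 0.1468, P(conservative) ≈ 0.3928

0.1468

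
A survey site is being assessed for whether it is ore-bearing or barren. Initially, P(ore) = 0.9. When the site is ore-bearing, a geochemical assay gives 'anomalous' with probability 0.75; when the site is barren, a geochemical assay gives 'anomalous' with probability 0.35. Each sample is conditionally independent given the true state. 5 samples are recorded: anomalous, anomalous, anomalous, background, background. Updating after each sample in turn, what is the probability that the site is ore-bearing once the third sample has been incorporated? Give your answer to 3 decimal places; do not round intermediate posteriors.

After 'anomalous': P(ore) = 0.75·0.9000 / (0.75·0.9000 + 0.35·0.1000) ≈ 0.9507
After 'anomalous': P(ore) = 0.75·0.9507 / (0.75·0.9507 + 0.35·0.0493) ≈ 0.9764
After 'anomalous': P(ore) = 0.75·0.9764 / (0.75·0.9764 + 0.35·0.0236) ≈ 0.9888

0.989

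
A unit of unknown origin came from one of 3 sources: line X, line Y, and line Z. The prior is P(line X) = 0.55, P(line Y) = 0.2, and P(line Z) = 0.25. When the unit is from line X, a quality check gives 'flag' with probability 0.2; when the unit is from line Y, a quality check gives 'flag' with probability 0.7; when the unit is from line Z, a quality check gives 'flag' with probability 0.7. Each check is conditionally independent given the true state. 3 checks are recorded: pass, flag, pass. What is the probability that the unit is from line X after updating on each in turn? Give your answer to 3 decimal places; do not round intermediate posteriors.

After 'pass': normaliser = 0.8·0.5500 + 0.3·0.2000 + 0.3·0.2500; P(line X) ≈ 0.7652, P(line Y) ≈ 0.1043, P(line Z) ≈ 0.1304
After 'flag': normaliser = 0.2·0.7652 + 0.7·0.1043 + 0.7·0.1304; P(line X) ≈ 0.4822, P(line Y) ≈ 0.2301, P(line Z) ≈ 0.2877
After 'pass': normaliser = 0.8·0.4822 + 0.3·0.2301 + 0.3·0.2877; P(line X) ≈ 0.7129, P(line Y) ≈ 0.1276, P(line Z) ≈ 0.1595

0.713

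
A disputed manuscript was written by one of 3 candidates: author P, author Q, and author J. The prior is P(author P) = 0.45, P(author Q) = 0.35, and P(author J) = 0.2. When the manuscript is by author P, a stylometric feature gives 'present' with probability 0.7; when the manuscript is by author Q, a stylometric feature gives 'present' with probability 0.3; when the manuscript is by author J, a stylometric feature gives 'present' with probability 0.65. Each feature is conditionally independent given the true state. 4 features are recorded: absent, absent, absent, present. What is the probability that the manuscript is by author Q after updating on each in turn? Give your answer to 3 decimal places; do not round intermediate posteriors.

After 'absent': normaliser = 0.3·0.4500 + 0.7·0.3500 + 0.35·0.2000; P(author P) ≈ 0.3000, P(author Q) ≈ 0.5444, P(author J) ≈ 0.1556
After 'absent': normaliser = 0.3·0.3000 + 0.7·0.5444 + 0.35·0.1556; P(author P) ≈ 0.1712, P(author Q) ≈ 0.7252, P(author J) ≈ 0.1036
After 'absent': normaliser = 0.3·0.1712 + 0.7·0.7252 + 0.35·0.1036; P(author P) ≈ 0.0863, P(author Q) ≈ 0.8528, P(author J) ≈ 0.0609
After 'present': normaliser = 0.7·0.0863 + 0.3·0.8528 + 0.65·0.0609; P(author P) ≈ 0.1698, P(author Q) ≈ 0.7190, P(author J) ≈ 0.1113

0.719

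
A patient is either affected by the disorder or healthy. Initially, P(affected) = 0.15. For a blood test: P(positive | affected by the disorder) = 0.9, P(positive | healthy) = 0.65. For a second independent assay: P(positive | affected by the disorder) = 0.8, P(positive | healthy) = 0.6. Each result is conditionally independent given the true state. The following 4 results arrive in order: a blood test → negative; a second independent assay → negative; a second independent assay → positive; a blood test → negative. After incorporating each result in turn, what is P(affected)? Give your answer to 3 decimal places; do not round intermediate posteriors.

0.010

Apply Bayes' rule sequentially, carrying P(affected) forward.
After a blood test='negative': P(affected) = 0.1·0.1500 / (0.1·0.1500 + 0.35·0.8500) ≈ 0.0480
After a second independent assay='negative': P(affected) = 0.2·0.0480 / (0.2·0.0480 + 0.4·0.9520) ≈ 0.0246
After a second independent assay='positive': P(affected) = 0.8·0.0246 / (0.8·0.0246 + 0.6·0.9754) ≈ 0.0325
After a blood test='negative': P(affected) = 0.1·0.0325 / (0.1·0.0325 + 0.35·0.9675) ≈ 0.0095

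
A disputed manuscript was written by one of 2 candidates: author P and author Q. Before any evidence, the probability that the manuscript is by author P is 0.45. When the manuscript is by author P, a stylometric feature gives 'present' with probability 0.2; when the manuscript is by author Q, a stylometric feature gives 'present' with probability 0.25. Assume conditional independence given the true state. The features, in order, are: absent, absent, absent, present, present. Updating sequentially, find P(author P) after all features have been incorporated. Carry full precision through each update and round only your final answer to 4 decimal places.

0.3886

After 'absent': P(author P) = 0.8·0.4500 / (0.8·0.4500 + 0.75·0.5500) ≈ 0.4660
After 'absent': P(author P) = 0.8·0.4660 / (0.8·0.4660 + 0.75·0.5340) ≈ 0.4821
After 'absent': P(author P) = 0.8·0.4821 / (0.8·0.4821 + 0.75·0.5179) ≈ 0.4982
After 'present': P(author P) = 0.2·0.4982 / (0.2·0.4982 + 0.25·0.5018) ≈ 0.4427
After 'present': P(author P) = 0.2·0.4427 / (0.2·0.4427 + 0.25·0.5573) ≈ 0.3886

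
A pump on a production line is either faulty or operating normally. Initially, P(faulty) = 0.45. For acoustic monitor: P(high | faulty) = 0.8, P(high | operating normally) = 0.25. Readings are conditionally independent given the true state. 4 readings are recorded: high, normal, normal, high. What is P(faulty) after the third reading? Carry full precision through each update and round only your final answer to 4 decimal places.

Apply Bayes' rule sequentially, carrying P(faulty) forward.
After 'high': P(faulty) = 0.8·0.4500 / (0.8·0.4500 + 0.25·0.5500) ≈ 0.7236
After 'normal': P(faulty) = 0.2·0.7236 / (0.2·0.7236 + 0.75·0.2764) ≈ 0.4111
After 'normal': P(faulty) = 0.2·0.4111 / (0.2·0.4111 + 0.75·0.5889) ≈ 0.1570

0.1570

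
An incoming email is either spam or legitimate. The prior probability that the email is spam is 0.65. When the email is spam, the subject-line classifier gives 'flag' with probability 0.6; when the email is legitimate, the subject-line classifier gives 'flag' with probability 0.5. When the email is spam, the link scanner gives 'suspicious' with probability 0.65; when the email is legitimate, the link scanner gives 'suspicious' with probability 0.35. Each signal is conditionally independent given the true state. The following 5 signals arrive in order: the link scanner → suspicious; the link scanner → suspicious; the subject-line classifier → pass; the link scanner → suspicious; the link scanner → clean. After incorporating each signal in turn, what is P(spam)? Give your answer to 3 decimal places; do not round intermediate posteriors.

After the link scanner='suspicious': P(spam) = 0.65·0.6500 / (0.65·0.6500 + 0.35·0.3500) ≈ 0.7752
After the link scanner='suspicious': P(spam) = 0.65·0.7752 / (0.65·0.7752 + 0.35·0.2248) ≈ 0.8650
After the subject-line classifier='pass': P(spam) = 0.4·0.8650 / (0.4·0.8650 + 0.5·0.1350) ≈ 0.8367
After the link scanner='suspicious': P(spam) = 0.65·0.8367 / (0.65·0.8367 + 0.35·0.1633) ≈ 0.9049
After the link scanner='clean': P(spam) = 0.35·0.9049 / (0.35·0.9049 + 0.65·0.0951) ≈ 0.8367

0.837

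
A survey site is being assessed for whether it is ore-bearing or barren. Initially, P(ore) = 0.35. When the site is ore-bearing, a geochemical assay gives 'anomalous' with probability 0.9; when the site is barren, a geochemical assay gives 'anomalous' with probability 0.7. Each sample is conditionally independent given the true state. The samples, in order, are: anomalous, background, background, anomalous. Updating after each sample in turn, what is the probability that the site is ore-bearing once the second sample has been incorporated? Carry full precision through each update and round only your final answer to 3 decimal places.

Each posterior becomes the prior for the next update.
After 'anomalous': P(ore) = 0.9·0.3500 / (0.9·0.3500 + 0.7·0.6500) ≈ 0.4091
After 'background': P(ore) = 0.1·0.4091 / (0.1·0.4091 + 0.3·0.5909) ≈ 0.1875

0.188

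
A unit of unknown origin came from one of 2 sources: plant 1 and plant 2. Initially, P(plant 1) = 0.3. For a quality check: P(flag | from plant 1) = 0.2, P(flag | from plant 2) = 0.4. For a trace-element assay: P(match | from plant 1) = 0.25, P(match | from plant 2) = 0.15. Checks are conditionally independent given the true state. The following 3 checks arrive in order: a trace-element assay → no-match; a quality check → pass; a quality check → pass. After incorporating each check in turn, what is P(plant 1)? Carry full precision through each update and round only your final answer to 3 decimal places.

After a trace-element assay='no-match': P(plant 1) = 0.75·0.3000 / (0.75·0.3000 + 0.85·0.7000) ≈ 0.2744
After a quality check='pass': P(plant 1) = 0.8·0.2744 / (0.8·0.2744 + 0.6·0.7256) ≈ 0.3352
After a quality check='pass': P(plant 1) = 0.8·0.3352 / (0.8·0.3352 + 0.6·0.6648) ≈ 0.4020

0.402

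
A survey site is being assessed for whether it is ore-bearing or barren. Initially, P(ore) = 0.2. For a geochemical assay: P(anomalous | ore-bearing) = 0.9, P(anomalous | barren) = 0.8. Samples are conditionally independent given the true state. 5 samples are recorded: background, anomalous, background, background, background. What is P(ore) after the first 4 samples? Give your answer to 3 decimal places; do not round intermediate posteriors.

After 'background': P(ore) = 0.1·0.2000 / (0.1·0.2000 + 0.2·0.8000) ≈ 0.1111
After 'anomalous': P(ore) = 0.9·0.1111 / (0.9·0.1111 + 0.8·0.8889) ≈ 0.1233
After 'background': P(ore) = 0.1·0.1233 / (0.1·0.1233 + 0.2·0.8767) ≈ 0.0657
After 'background': P(ore) = 0.1·0.0657 / (0.1·0.0657 + 0.2·0.9343) ≈ 0.0340

0.034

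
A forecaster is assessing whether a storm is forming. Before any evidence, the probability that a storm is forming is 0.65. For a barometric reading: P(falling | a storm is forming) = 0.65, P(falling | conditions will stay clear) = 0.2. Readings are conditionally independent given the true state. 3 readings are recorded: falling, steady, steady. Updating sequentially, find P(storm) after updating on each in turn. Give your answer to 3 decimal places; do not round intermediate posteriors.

0.536

Apply Bayes' rule sequentially, carrying P(storm) forward.
After 'falling': P(storm) = 0.65·0.6500 / (0.65·0.6500 + 0.2·0.3500) ≈ 0.8579
After 'steady': P(storm) = 0.35·0.8579 / (0.35·0.8579 + 0.8·0.1421) ≈ 0.7253
After 'steady': P(storm) = 0.35·0.7253 / (0.35·0.7253 + 0.8·0.2747) ≈ 0.5360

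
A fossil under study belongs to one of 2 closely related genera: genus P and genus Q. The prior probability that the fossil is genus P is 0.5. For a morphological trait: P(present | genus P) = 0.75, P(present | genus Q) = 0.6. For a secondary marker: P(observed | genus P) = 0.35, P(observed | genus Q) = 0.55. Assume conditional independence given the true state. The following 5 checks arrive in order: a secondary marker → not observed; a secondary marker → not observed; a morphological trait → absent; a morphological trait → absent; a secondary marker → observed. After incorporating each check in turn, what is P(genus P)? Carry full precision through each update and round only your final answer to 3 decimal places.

After a secondary marker='not observed': P(genus P) = 0.65·0.5000 / (0.65·0.5000 + 0.45·0.5000) ≈ 0.5909
After a secondary marker='not observed': P(genus P) = 0.65·0.5909 / (0.65·0.5909 + 0.45·0.4091) ≈ 0.6760
After a morphological trait='absent': P(genus P) = 0.25·0.6760 / (0.25·0.6760 + 0.4·0.3240) ≈ 0.5660
After a morphological trait='absent': P(genus P) = 0.25·0.5660 / (0.25·0.5660 + 0.4·0.4340) ≈ 0.4490
After a secondary marker='observed': P(genus P) = 0.35·0.4490 / (0.35·0.4490 + 0.55·0.5510) ≈ 0.3415

0.342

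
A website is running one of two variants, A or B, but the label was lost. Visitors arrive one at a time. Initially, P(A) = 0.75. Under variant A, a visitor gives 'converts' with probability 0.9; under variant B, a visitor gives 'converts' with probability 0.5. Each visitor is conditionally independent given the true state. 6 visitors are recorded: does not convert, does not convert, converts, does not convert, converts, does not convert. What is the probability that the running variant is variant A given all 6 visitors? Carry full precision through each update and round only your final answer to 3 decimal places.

0.015

After 'does not convert': P(A) = 0.1·0.7500 / (0.1·0.7500 + 0.5·0.2500) ≈ 0.3750
After 'does not convert': P(A) = 0.1·0.3750 / (0.1·0.3750 + 0.5·0.6250) ≈ 0.1071
After 'converts': P(A) = 0.9·0.1071 / (0.9·0.1071 + 0.5·0.8929) ≈ 0.1776
After 'does not convert': P(A) = 0.1·0.1776 / (0.1·0.1776 + 0.5·0.8224) ≈ 0.0414
After 'converts': P(A) = 0.9·0.0414 / (0.9·0.0414 + 0.5·0.9586) ≈ 0.0721
After 'does not convert': P(A) = 0.1·0.0721 / (0.1·0.0721 + 0.5·0.9279) ≈ 0.0153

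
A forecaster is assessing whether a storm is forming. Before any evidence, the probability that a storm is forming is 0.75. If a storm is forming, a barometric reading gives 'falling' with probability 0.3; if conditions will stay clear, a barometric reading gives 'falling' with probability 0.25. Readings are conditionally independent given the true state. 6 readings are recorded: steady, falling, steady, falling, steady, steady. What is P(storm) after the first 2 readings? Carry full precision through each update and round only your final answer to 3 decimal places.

After 'steady': P(storm) = 0.7·0.7500 / (0.7·0.7500 + 0.75·0.2500) ≈ 0.7368
After 'falling': P(storm) = 0.3·0.7368 / (0.3·0.7368 + 0.25·0.2632) ≈ 0.7706

0.771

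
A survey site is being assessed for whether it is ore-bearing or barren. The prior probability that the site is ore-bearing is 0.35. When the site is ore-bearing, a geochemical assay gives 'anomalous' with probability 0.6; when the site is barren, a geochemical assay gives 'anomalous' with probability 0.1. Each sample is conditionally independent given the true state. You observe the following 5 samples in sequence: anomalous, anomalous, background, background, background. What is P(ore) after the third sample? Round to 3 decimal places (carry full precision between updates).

After 'anomalous': P(ore) = 0.6·0.3500 / (0.6·0.3500 + 0.1·0.6500) ≈ 0.7636
After 'anomalous': P(ore) = 0.6·0.7636 / (0.6·0.7636 + 0.1·0.2364) ≈ 0.9509
After 'background': P(ore) = 0.4·0.9509 / (0.4·0.9509 + 0.9·0.0491) ≈ 0.8960

0.896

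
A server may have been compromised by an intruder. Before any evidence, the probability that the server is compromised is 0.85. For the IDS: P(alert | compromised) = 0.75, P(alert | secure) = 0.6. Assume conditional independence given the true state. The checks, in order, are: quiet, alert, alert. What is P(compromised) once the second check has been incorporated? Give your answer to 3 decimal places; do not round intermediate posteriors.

0.816

After 'quiet': P(compromised) = 0.25·0.8500 / (0.25·0.8500 + 0.4·0.1500) ≈ 0.7798
After 'alert': P(compromised) = 0.75·0.7798 / (0.75·0.7798 + 0.6·0.2202) ≈ 0.8157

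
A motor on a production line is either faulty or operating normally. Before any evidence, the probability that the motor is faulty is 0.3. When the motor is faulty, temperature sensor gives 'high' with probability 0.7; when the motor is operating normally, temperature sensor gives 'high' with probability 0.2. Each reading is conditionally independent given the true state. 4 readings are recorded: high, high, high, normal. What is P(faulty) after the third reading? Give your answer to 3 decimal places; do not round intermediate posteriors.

Apply Bayes' rule sequentially, carrying P(faulty) forward.
After 'high': P(faulty) = 0.7·0.3000 / (0.7·0.3000 + 0.2·0.7000) ≈ 0.6000
After 'high': P(faulty) = 0.7·0.6000 / (0.7·0.6000 + 0.2·0.4000) ≈ 0.8400
After 'high': P(faulty) = 0.7·0.8400 / (0.7·0.8400 + 0.2·0.1600) ≈ 0.9484

0.948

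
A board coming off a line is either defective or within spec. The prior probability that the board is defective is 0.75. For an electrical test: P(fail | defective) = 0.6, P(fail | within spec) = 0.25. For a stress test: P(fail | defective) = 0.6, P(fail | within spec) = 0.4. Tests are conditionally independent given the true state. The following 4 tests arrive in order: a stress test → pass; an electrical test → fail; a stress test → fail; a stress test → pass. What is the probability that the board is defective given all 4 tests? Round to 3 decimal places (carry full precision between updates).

After a stress test='pass': P(defective) = 0.4·0.7500 / (0.4·0.7500 + 0.6·0.2500) ≈ 0.6667
After an electrical test='fail': P(defective) = 0.6·0.6667 / (0.6·0.6667 + 0.25·0.3333) ≈ 0.8276
After a stress test='fail': P(defective) = 0.6·0.8276 / (0.6·0.8276 + 0.4·0.1724) ≈ 0.8780
After a stress test='pass': P(defective) = 0.4·0.8780 / (0.4·0.8780 + 0.6·0.1220) ≈ 0.8276

0.828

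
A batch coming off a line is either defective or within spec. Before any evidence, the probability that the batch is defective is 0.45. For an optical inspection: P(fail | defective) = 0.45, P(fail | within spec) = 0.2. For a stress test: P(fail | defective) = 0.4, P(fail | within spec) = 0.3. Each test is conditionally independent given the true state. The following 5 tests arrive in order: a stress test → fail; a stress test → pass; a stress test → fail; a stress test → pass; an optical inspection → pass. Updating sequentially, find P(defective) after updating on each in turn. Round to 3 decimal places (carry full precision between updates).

0.424

Each posterior becomes the prior for the next update.
After a stress test='fail': P(defective) = 0.4·0.4500 / (0.4·0.4500 + 0.3·0.5500) ≈ 0.5217
After a stress test='pass': P(defective) = 0.6·0.5217 / (0.6·0.5217 + 0.7·0.4783) ≈ 0.4832
After a stress test='fail': P(defective) = 0.4·0.4832 / (0.4·0.4832 + 0.3·0.5168) ≈ 0.5549
After a stress test='pass': P(defective) = 0.6·0.5549 / (0.6·0.5549 + 0.7·0.4451) ≈ 0.5166
After an optical inspection='pass': P(defective) = 0.55·0.5166 / (0.55·0.5166 + 0.8·0.4834) ≈ 0.4235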